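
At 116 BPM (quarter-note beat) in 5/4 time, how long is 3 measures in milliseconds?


Let's work it out.
Quarter-note beat duration = 60000 / 116 ms
Beats per measure (5/4) = 5
One measure = 5 × 60000 / 116 = 300000 / 116 ms
3 measures = 3 × 300000 / 116 = 900000 / 116
= 7758.6 ms


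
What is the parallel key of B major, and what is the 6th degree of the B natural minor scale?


Working:
Parallel keys share the same tonic but differ in mode
B major → parallel is B minor
B natural minor scale: B C# D E F# G A
= B minor; 6th degree = G


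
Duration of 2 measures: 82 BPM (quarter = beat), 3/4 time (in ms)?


Working:
Quarter-note beat duration = 60000 / 82 ms
Beats per measure (3/4) = 3
One measure = 3 × 60000 / 82 = 180000 / 82 ms
2 measures = 2 × 180000 / 82 = 360000 / 82
= 4390.2 ms


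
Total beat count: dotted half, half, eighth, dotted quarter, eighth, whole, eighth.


Step by step:
Beat values:
  dotted half = 3 beats
  half = 2 beats
  eighth = 0.5 beats
  dotted quarter = 1.5 beats
  eighth = 0.5 beats
  whole = 4 beats
  eighth = 0.5 beats
Sum = 3 + 2 + 0.5 + 1.5 + 0.5 + 4 + 0.5
= 12 beats


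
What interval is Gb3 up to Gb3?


Step by step:
Letter names: G → G spans 1 letter name → a unison
Semitones: Gb3 → Gb3 = 0 half-steps
A unison of 0 semitones is a perfect unison
= perfect unison


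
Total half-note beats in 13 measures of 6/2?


Working:
Time signature 6/2: the bottom number 2 means the half note gets one count
The top number 6 means 6 half-note beats per measure
Total = 6 × 13 measures
= 78 half-note beats


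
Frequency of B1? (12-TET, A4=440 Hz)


Solution.
f = 440 × 2^(n/12) where n = semitones from A4
B1: -34 semitones from A4
f = 440 × 2^(-34/12)
f = 61.74 Hz


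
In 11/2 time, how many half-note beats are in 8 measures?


Reasoning:
Time signature 11/2: the bottom number 2 means the half note gets one count
The top number 11 means 11 half-note beats per measure
Total = 11 × 8 measures
= 88 half-note beats


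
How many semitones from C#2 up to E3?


Absolute semitone position = octave×12 + chromatic position
C#2: 2×12 + 1 = 25
E3: 3×12 + 4 = 40
Difference = 40 - 25 = 15
= 15 semitones


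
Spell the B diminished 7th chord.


Diminished 7th chord = root + minor 3rd + diminished 5th + diminished 7th
Seventh chords stack in thirds, so the letter names are B-D-F-A
Root: B
Minor 3rd above B: D
Diminished 5th above B: F
Diminished 7th above B: Ab
Chord = B D F Ab


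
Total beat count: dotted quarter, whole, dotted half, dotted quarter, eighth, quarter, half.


Step by step:
Beat values:
  dotted quarter = 1.5 beats
  whole = 4 beats
  dotted half = 3 beats
  dotted quarter = 1.5 beats
  eighth = 0.5 beats
  quarter = 1 beat
  half = 2 beats
Sum = 1.5 + 4 + 3 + 1.5 + 0.5 + 1 + 2
= 13.5 beats


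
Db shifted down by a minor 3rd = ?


Reasoning:
minor 3rd: 3 letter names, 3 semitones
Letter: D - 2 → B
Pitch: Db - 3 semitones, spelled as a B → Bb
= Bb


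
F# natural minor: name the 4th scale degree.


Natural minor scale pattern: W-H-W-W-H-W-W (2-1-2-2-1-2-2 semitones)
Starting from F#:
  F# + 2 semitones → G#
  G# + 1 semitone → A
  A + 2 semitones → B
  B + 2 semitones → C#
  C# + 1 semitone → D
  D + 2 semitones → E
  E + 2 semitones → F#
Scale: F# G# A B C# D E
Degree 4 = B


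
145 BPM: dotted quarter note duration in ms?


One quarter-note beat = 60000 / BPM = 60000 / 145 ms
Dotted quarter note = 3/2 × quarter note
Duration = 3/2 × 60000 / 145 = 90000 / 145
= 620.7 ms


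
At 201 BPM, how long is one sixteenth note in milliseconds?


One quarter-note beat = 60000 / BPM = 60000 / 201 ms
Sixteenth note = 1/4 × quarter note
Duration = 1/4 × 60000 / 201 = 15000 / 201
= 74.6 ms


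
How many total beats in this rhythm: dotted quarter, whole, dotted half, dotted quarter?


Beat values:
  dotted quarter = 1.5 beats
  whole = 4 beats
  dotted half = 3 beats
  dotted quarter = 1.5 beats
Sum = 1.5 + 4 + 3 + 1.5
= 10 beats


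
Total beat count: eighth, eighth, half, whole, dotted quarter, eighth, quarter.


Beat values:
  eighth = 0.5 beats
  eighth = 0.5 beats
  half = 2 beats
  whole = 4 beats
  dotted quarter = 1.5 beats
  eighth = 0.5 beats
  quarter = 1 beat
Sum = 0.5 + 0.5 + 2 + 4 + 1.5 + 0.5 + 1
= 10 beats


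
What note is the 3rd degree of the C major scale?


Let's work it out.
Major scale pattern: W-W-H-W-W-W-H (2-2-1-2-2-2-1 semitones)
Starting from C:
  C + 2 semitones → D
  D + 2 semitones → E
  E + 1 semitone → F
  F + 2 semitones → G
  G + 2 semitones → A
  A + 2 semitones → B
  B + 1 semitone → C
Scale: C D E F G A B
Degree 3 = E


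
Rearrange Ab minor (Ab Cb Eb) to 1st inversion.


Solution.
Root position: Ab Cb Eb
1st inversion: move root up an octave
Bass note: Cb
Notes (bottom to top) = Cb Eb Ab


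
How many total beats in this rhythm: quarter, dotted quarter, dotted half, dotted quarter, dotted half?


Reasoning:
Beat values:
  quarter = 1 beat
  dotted quarter = 1.5 beats
  dotted half = 3 beats
  dotted quarter = 1.5 beats
  dotted half = 3 beats
Sum = 1 + 1.5 + 3 + 1.5 + 3
= 10 beats


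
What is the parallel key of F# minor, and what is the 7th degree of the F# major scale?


Parallel keys share the same tonic but differ in mode
F# minor → parallel is F# major
F# major scale: F# G# A# B C# D# E#
= F# major; 7th degree = E#


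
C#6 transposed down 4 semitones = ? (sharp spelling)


C#6: chromatic position 1 in octave 6 → absolute = 6×12 + 1 = 73
Transpose down 4: 73 - 4 = 69
69 = 5×12 + 9 → A in octave 5
Result = A5


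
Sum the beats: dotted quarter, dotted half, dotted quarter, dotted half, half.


Step by step:
Beat values:
  dotted quarter = 1.5 beats
  dotted half = 3 beats
  dotted quarter = 1.5 beats
  dotted half = 3 beats
  half = 2 beats
Sum = 1.5 + 3 + 1.5 + 3 + 2
= 11 beats


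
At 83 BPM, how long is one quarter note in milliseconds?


Working:
One quarter-note beat = 60000 / BPM = 60000 / 83 ms
Duration = 60000 / 83
= 722.9 ms


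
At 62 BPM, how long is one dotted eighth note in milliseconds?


One quarter-note beat = 60000 / BPM = 60000 / 62 ms
Dotted eighth note = 3/4 × quarter note
Duration = 3/4 × 60000 / 62 = 45000 / 62
= 725.8 ms


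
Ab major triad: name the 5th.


Step by step:
Major triad = root + major 3rd (4 semitones) + perfect 5th (7 semitones)
A triad on Ab stacks thirds, so the chord tones use letter names A-C-E
Root: Ab
Major 3rd above Ab: C
Perfect 5th above Ab: Eb
The 5th = Eb


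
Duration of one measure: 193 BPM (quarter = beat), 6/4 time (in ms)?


Reasoning:
Quarter-note beat duration = 60000 / 193 ms
Beats per measure (6/4) = 6
One measure = 6 × 60000 / 193 = 360000 / 193 ms
= 1865.3 ms


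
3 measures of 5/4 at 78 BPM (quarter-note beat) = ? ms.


Let's work it out.
Quarter-note beat duration = 60000 / 78 ms
Beats per measure (5/4) = 5
One measure = 5 × 60000 / 78 = 300000 / 78 ms
3 measures = 3 × 300000 / 78 = 900000 / 78
= 11538.5 ms


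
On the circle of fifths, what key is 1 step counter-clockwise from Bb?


Working:
Each counter-clockwise step moves down a perfect 5th (= up a perfect 4th)
From Bb: Bb → Eb
= Eb


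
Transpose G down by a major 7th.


major 7th: 7 letter names, 11 semitones
Letter: G - 6 → A
Pitch: G - 11 semitones, spelled as an A → Ab
= Ab


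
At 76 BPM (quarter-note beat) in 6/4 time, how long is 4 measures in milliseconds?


Quarter-note beat duration = 60000 / 76 ms
Beats per measure (6/4) = 6
One measure = 6 × 60000 / 76 = 360000 / 76 ms
4 measures = 4 × 360000 / 76 = 1440000 / 76
= 18947.4 ms


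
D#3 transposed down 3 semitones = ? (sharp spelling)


Working:
D#3: chromatic position 3 in octave 3 → absolute = 3×12 + 3 = 39
Transpose down 3: 39 - 3 = 36
36 = 3×12 + 0 → C in octave 3
Result = C3


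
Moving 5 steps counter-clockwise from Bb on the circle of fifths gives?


Working:
Each counter-clockwise step moves down a perfect 5th (= up a perfect 4th)
From Bb: Bb → Eb → Ab → Db → F#/Gb → B
= B


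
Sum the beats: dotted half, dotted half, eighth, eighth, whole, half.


Let's work it out.
Beat values:
  dotted half = 3 beats
  dotted half = 3 beats
  eighth = 0.5 beats
  eighth = 0.5 beats
  whole = 4 beats
  half = 2 beats
Sum = 3 + 3 + 0.5 + 0.5 + 4 + 2
= 13 beats


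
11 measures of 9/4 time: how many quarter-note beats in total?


Step by step:
Time signature 9/4: the bottom number 4 means the quarter note gets one count
The top number 9 means 9 quarter-note beats per measure
Total = 9 × 11 measures
= 99 quarter-note beats


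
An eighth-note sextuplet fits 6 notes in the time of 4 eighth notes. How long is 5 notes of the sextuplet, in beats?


Sextuplet: 6 notes occupy the space of 4 eighth notes
Space = 4 × 1/2 = 2 beats
Each sextuplet note = 2 / 6 = 1/3 beats
5 notes = 5 × 1/3 = 5/3
= 5/3 beats


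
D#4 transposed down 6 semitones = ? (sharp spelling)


Reasoning:
D#4: chromatic position 3 in octave 4 → absolute = 4×12 + 3 = 51
Transpose down 6: 51 - 6 = 45
45 = 3×12 + 9 → A in octave 3
Result = A3


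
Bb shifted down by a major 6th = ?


Let's work it out.
major 6th: 6 letter names, 9 semitones
Letter: B - 5 → D
Pitch: Bb - 9 semitones, spelled as a D → Db
= Db


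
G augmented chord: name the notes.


Augmented triad = root + major 3rd (4 semitones) + augmented 5th (8 semitones)
A triad on G stacks thirds, so the chord tones use letter names G-B-D
Root: G
Major 3rd above G: B
Augmented 5th above G: D#
Chord = G B D#


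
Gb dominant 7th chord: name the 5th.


Dominant 7th chord = root + major 3rd + perfect 5th + minor 7th
Seventh chords stack in thirds, so the letter names are G-B-D-F
Root: Gb
Major 3rd above Gb: Bb
Perfect 5th above Gb: Db
Minor 7th above Gb: Fb
The 5th = Db


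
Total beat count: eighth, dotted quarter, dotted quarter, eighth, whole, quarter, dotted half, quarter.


Let's work it out.
Beat values:
  eighth = 0.5 beats
  dotted quarter = 1.5 beats
  dotted quarter = 1.5 beats
  eighth = 0.5 beats
  whole = 4 beats
  quarter = 1 beat
  dotted half = 3 beats
  quarter = 1 beat
Sum = 0.5 + 1.5 + 1.5 + 0.5 + 4 + 1 + 3 + 1
= 13 beats


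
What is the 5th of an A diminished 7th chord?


Step by step:
Diminished 7th chord = root + minor 3rd + diminished 5th + diminished 7th
Seventh chords stack in thirds, so the letter names are A-C-E-G
Root: A
Minor 3rd above A: C
Diminished 5th above A: Eb
Diminished 7th above A: Gb
The 5th = Eb


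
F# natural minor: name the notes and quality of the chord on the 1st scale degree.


Reasoning:
F# natural minor scale: F# G# A B C# D E
Diatonic triad on degree 1 stacks scale notes 1, 3, 5: F# A C#
F#→A = 3 semitones; F#→C# = 7 semitones → minor triad
= F# A C# (minor)


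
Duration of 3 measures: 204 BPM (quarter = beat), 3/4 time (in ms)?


Reasoning:
Quarter-note beat duration = 60000 / 204 ms
Beats per measure (3/4) = 3
One measure = 3 × 60000 / 204 = 180000 / 204 ms
3 measures = 3 × 180000 / 204 = 540000 / 204
= 2647.1 ms


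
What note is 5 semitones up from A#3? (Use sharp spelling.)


Let's work it out.
A#3: chromatic position 10 in octave 3 → absolute = 3×12 + 10 = 46
Transpose up 5: 46 + 5 = 51
51 = 4×12 + 3 → D# in octave 4
Result = D#4


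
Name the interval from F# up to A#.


Solution.
Letter names: F → A spans 3 letter names → a 3rd
Semitones: F# → A# = 4 half-steps
A 3rd of 4 semitones is a major 3rd
= major 3rd


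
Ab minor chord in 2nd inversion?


Solution.
Root position: Ab Cb Eb
2nd inversion: move root and 3rd up an octave
Bass note: Eb
Notes (bottom to top) = Eb Ab Cb


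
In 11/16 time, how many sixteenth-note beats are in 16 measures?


Time signature 11/16: the bottom number 16 means the sixteenth note gets one count
The top number 11 means 11 sixteenth-note beats per measure
Total = 11 × 16 measures
= 176 sixteenth-note beats


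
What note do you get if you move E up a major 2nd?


Step by step:
major 2nd: 2 letter names, 2 semitones
Letter: E + 1 → F
Pitch: E + 2 semitones, spelled as an F → F#
= F#


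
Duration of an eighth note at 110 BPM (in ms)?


One quarter-note beat = 60000 / BPM = 60000 / 110 ms
Eighth note = 1/2 × quarter note
Duration = 1/2 × 60000 / 110 = 30000 / 110
= 272.7 ms


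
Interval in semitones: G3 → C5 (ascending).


Absolute semitone position = octave×12 + chromatic position
G3: 3×12 + 7 = 43
C5: 5×12 + 0 = 60
Difference = 60 - 43 = 17
= 17 semitones


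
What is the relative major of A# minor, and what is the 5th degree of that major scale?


Reasoning:
The relative major shares the key signature and is a minor 3rd above the minor tonic
A minor 3rd above A# is C#
→ relative major of A# minor is C# major
C# major scale: C# D# E# F# G# A# B#
= C# major; 5th degree = G#


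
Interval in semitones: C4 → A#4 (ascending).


Solution.
Absolute semitone position = octave×12 + chromatic position
C4: 4×12 + 0 = 48
A#4: 4×12 + 10 = 58
Difference = 58 - 48 = 10
= 10 semitones


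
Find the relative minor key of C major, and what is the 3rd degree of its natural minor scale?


Solution.
The relative minor shares the major's key signature and starts on its 6th degree
6th degree = a major 6th above the tonic; a major 6th above C is A
→ relative minor of C major is A minor
A natural minor scale: A B C D E F G
= A minor; 3rd degree = C


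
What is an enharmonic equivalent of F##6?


Enharmonic notes sound the same pitch but are spelled with different letter names
F## and G name the same pitch class
= G6


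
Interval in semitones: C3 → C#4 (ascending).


Absolute semitone position = octave×12 + chromatic position
C3: 3×12 + 0 = 36
C#4: 4×12 + 1 = 49
Difference = 49 - 36 = 13
= 13 semitones


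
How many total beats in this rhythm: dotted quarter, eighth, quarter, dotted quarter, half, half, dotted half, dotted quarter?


Beat values:
  dotted quarter = 1.5 beats
  eighth = 0.5 beats
  quarter = 1 beat
  dotted quarter = 1.5 beats
  half = 2 beats
  half = 2 beats
  dotted half = 3 beats
  dotted quarter = 1.5 beats
Sum = 1.5 + 0.5 + 1 + 1.5 + 2 + 2 + 3 + 1.5
= 13 beats


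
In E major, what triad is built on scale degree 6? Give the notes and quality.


Step by step:
E major scale: E F# G# A B C# D#
Diatonic triad on degree 6 stacks scale notes 6, 1, 3: C# E G#
C#→E = 3 semitones; C#→G# = 7 semitones → minor triad
= C# E G# (minor)


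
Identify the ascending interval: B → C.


Step by step:
Letter names: B → C spans 2 letter names → a 2nd
Semitones: B → C = 1 half-step
A 2nd of 1 semitone is a minor 2nd
= minor 2nd


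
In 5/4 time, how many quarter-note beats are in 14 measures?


Reasoning:
Time signature 5/4: the bottom number 4 means the quarter note gets one count
The top number 5 means 5 quarter-note beats per measure
Total = 5 × 14 measures
= 70 quarter-note beats


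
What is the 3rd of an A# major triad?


Let's work it out.
Major triad = root + major 3rd (4 semitones) + perfect 5th (7 semitones)
A triad on A# stacks thirds, so the chord tones use letter names A-C-E
Root: A#
Major 3rd above A#: C##
Perfect 5th above A#: E#
The 3rd = C##


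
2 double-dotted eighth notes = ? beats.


Step by step:
Base eighth note = 1/2 beats
Dot 1 adds half the previous value: +1/4
Dot 2 adds half the previous value: +1/8
One double-dotted eighth = 1/2 + 1/4 + 1/8 = 7/8
2 of them = 2 × 7/8 = 7/4
= 7/4 beats


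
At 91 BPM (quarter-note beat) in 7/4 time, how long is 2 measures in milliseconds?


Quarter-note beat duration = 60000 / 91 ms
Beats per measure (7/4) = 7
One measure = 7 × 60000 / 91 = 420000 / 91 ms
2 measures = 2 × 420000 / 91 = 840000 / 91
= 9230.8 ms


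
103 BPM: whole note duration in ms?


Let's work it out.
One quarter-note beat = 60000 / BPM = 60000 / 103 ms
Whole note = 4 × quarter note
Duration = 4 × 60000 / 103 = 240000 / 103
= 2330.1 ms


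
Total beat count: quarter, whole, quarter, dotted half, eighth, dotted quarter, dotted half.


Beat values:
  quarter = 1 beat
  whole = 4 beats
  quarter = 1 beat
  dotted half = 3 beats
  eighth = 0.5 beats
  dotted quarter = 1.5 beats
  dotted half = 3 beats
Sum = 1 + 4 + 1 + 3 + 0.5 + 1.5 + 3
= 14 beats


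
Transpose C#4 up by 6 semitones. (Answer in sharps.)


Working:
C#4: chromatic position 1 in octave 4 → absolute = 4×12 + 1 = 49
Transpose up 6: 49 + 6 = 55
55 = 4×12 + 7 → G in octave 4
Result = G4


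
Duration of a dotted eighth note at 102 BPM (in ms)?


One quarter-note beat = 60000 / BPM = 60000 / 102 ms
Dotted eighth note = 3/4 × quarter note
Duration = 3/4 × 60000 / 102 = 45000 / 102
= 441.2 ms


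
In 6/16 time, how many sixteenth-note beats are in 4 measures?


Step by step:
Time signature 6/16: the bottom number 16 means the sixteenth note gets one count
The top number 6 means 6 sixteenth-note beats per measure
Total = 6 × 4 measures
= 24 sixteenth-note beats


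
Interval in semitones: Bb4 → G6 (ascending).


Let's work it out.
Absolute semitone position = octave×12 + chromatic position
Bb4: 4×12 + 10 = 58
G6: 6×12 + 7 = 79
Difference = 79 - 58 = 21
= 21 semitones


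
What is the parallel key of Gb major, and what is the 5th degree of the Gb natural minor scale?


Working:
Parallel keys share the same tonic but differ in mode
Gb major → parallel is Gb minor
Gb natural minor scale: Gb Ab Bbb Cb Db Ebb Fb
= Gb minor; 5th degree = Db


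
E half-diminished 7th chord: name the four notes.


Half-diminished 7th chord = root + minor 3rd + diminished 5th + minor 7th
Seventh chords stack in thirds, so the letter names are E-G-B-D
Root: E
Minor 3rd above E: G
Diminished 5th above E: Bb
Minor 7th above E: D
Chord = E G Bb D


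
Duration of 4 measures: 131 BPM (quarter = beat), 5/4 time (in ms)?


Working:
Quarter-note beat duration = 60000 / 131 ms
Beats per measure (5/4) = 5
One measure = 5 × 60000 / 131 = 300000 / 131 ms
4 measures = 4 × 300000 / 131 = 1200000 / 131
= 9160.3 ms


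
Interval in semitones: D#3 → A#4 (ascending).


Let's work it out.
Absolute semitone position = octave×12 + chromatic position
D#3: 3×12 + 3 = 39
A#4: 4×12 + 10 = 58
Difference = 58 - 39 = 19
= 19 semitones


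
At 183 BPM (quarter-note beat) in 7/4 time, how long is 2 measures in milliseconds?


Quarter-note beat duration = 60000 / 183 ms
Beats per measure (7/4) = 7
One measure = 7 × 60000 / 183 = 420000 / 183 ms
2 measures = 2 × 420000 / 183 = 840000 / 183
= 4590.2 ms


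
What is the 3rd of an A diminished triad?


Let's work it out.
Diminished triad = root + minor 3rd (3 semitones) + diminished 5th (6 semitones)
A triad on A stacks thirds, so the chord tones use letter names A-C-E
Root: A
Minor 3rd above A: C
Diminished 5th above A: Eb
The 3rd = C


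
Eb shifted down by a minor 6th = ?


minor 6th: 6 letter names, 8 semitones
Letter: E - 5 → G
Pitch: Eb - 8 semitones, spelled as a G → G
= G


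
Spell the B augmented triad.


Let's work it out.
Augmented triad = root + major 3rd (4 semitones) + augmented 5th (8 semitones)
A triad on B stacks thirds, so the chord tones use letter names B-D-F
Root: B
Major 3rd above B: D#
Augmented 5th above B: F##
Chord = B D# F##


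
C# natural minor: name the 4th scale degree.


Natural minor scale pattern: W-H-W-W-H-W-W (2-1-2-2-1-2-2 semitones)
Starting from C#:
  C# + 2 semitones → D#
  D# + 1 semitone → E
  E + 2 semitones → F#
  F# + 2 semitones → G#
  G# + 1 semitone → A
  A + 2 semitones → B
  B + 2 semitones → C#
Scale: C# D# E F# G# A B
Degree 4 = F#


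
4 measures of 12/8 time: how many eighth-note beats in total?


Time signature 12/8: the bottom number 8 means the eighth note gets one count
The top number 12 means 12 eighth-note beats per measure
Total = 12 × 4 measures
= 48 eighth-note beats


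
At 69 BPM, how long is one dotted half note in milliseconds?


Working:
One quarter-note beat = 60000 / BPM = 60000 / 69 ms
Dotted half note = 3 × quarter note
Duration = 3 × 60000 / 69 = 180000 / 69
= 2608.7 ms


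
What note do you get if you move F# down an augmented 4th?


Step by step:
augmented 4th: 4 letter names, 6 semitones
Letter: F - 3 → C
Pitch: F# - 6 semitones, spelled as a C → C
= C


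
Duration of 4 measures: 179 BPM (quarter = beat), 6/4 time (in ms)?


Let's work it out.
Quarter-note beat duration = 60000 / 179 ms
Beats per measure (6/4) = 6
One measure = 6 × 60000 / 179 = 360000 / 179 ms
4 measures = 4 × 360000 / 179 = 1440000 / 179
= 8044.7 ms


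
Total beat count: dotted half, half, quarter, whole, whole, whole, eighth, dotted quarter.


Reasoning:
Beat values:
  dotted half = 3 beats
  half = 2 beats
  quarter = 1 beat
  whole = 4 beats
  whole = 4 beats
  whole = 4 beats
  eighth = 0.5 beats
  dotted quarter = 1.5 beats
Sum = 3 + 2 + 1 + 4 + 4 + 4 + 0.5 + 1.5
= 20 beats


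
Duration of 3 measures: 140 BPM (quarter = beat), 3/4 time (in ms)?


Solution.
Quarter-note beat duration = 60000 / 140 ms
Beats per measure (3/4) = 3
One measure = 3 × 60000 / 140 = 180000 / 140 ms
3 measures = 3 × 180000 / 140 = 540000 / 140
= 3857.1 ms


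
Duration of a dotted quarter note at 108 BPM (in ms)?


Let's work it out.
One quarter-note beat = 60000 / BPM = 60000 / 108 ms
Dotted quarter note = 3/2 × quarter note
Duration = 3/2 × 60000 / 108 = 90000 / 108
= 833.3 ms


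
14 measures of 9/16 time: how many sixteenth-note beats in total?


Step by step:
Time signature 9/16: the bottom number 16 means the sixteenth note gets one count
The top number 9 means 9 sixteenth-note beats per measure
Total = 9 × 14 measures
= 126 sixteenth-note beats


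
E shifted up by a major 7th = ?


Reasoning:
major 7th: 7 letter names, 11 semitones
Letter: E + 6 → D
Pitch: E + 11 semitones, spelled as a D → D#
= D#


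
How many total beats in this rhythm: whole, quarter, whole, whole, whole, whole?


Let's work it out.
Beat values:
  whole = 4 beats
  quarter = 1 beat
  whole = 4 beats
  whole = 4 beats
  whole = 4 beats
  whole = 4 beats
Sum = 4 + 1 + 4 + 4 + 4 + 4
= 21 beats


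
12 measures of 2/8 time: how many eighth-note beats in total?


Solution.
Time signature 2/8: the bottom number 8 means the eighth note gets one count
The top number 2 means 2 eighth-note beats per measure
Total = 2 × 12 measures
= 24 eighth-note beats


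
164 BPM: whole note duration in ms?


Solution.
One quarter-note beat = 60000 / BPM = 60000 / 164 ms
Whole note = 4 × quarter note
Duration = 4 × 60000 / 164 = 240000 / 164
= 1463.4 ms


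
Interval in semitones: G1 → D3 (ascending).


Let's work it out.
Absolute semitone position = octave×12 + chromatic position
G1: 1×12 + 7 = 19
D3: 3×12 + 2 = 38
Difference = 38 - 19 = 19
= 19 semitones


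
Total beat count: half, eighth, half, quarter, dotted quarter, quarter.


Working:
Beat values:
  half = 2 beats
  eighth = 0.5 beats
  half = 2 beats
  quarter = 1 beat
  dotted quarter = 1.5 beats
  quarter = 1 beat
Sum = 2 + 0.5 + 2 + 1 + 1.5 + 1
= 8 beats


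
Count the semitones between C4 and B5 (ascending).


Reasoning:
Absolute semitone position = octave×12 + chromatic position
C4: 4×12 + 0 = 48
B5: 5×12 + 11 = 71
Difference = 71 - 48 = 23
= 23 semitones


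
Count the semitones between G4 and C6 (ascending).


Step by step:
Absolute semitone position = octave×12 + chromatic position
G4: 4×12 + 7 = 55
C6: 6×12 + 0 = 72
Difference = 72 - 55 = 17
= 17 semitones


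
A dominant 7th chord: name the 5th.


Dominant 7th chord = root + major 3rd + perfect 5th + minor 7th
Seventh chords stack in thirds, so the letter names are A-C-E-G
Root: A
Major 3rd above A: C#
Perfect 5th above A: E
Minor 7th above A: G
The 5th = E


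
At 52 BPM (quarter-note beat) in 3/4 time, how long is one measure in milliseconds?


Quarter-note beat duration = 60000 / 52 ms
Beats per measure (3/4) = 3
One measure = 3 × 60000 / 52 = 180000 / 52 ms
= 3461.5 ms


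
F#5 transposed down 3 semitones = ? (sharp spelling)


F#5: chromatic position 6 in octave 5 → absolute = 5×12 + 6 = 66
Transpose down 3: 66 - 3 = 63
63 = 5×12 + 3 → D# in octave 5
Result = D#5


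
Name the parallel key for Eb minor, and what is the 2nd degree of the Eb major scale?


Let's work it out.
Parallel keys share the same tonic but differ in mode
Eb minor → parallel is Eb major
Eb major scale: Eb F G Ab Bb C D
= Eb major; 2nd degree = F


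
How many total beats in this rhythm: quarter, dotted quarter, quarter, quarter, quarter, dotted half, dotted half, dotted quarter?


Reasoning:
Beat values:
  quarter = 1 beat
  dotted quarter = 1.5 beats
  quarter = 1 beat
  quarter = 1 beat
  quarter = 1 beat
  dotted half = 3 beats
  dotted half = 3 beats
  dotted quarter = 1.5 beats
Sum = 1 + 1.5 + 1 + 1 + 1 + 3 + 3 + 1.5
= 13 beats


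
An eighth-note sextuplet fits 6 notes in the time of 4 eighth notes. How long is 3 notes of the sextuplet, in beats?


Reasoning:
Sextuplet: 6 notes occupy the space of 4 eighth notes
Space = 4 × 1/2 = 2 beats
Each sextuplet note = 2 / 6 = 1/3 beats
3 notes = 3 × 1/3 = 1
= 1 beat


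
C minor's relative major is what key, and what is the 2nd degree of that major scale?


Solution.
The relative major shares the key signature and is a minor 3rd above the minor tonic
A minor 3rd above C is Eb
→ relative major of C minor is Eb major
Eb major scale: Eb F G Ab Bb C D
= Eb major; 2nd degree = F


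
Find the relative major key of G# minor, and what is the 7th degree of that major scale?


Let's work it out.
The relative major shares the key signature and is a minor 3rd above the minor tonic
A minor 3rd above G# is B
→ relative major of G# minor is B major
B major scale: B C# D# E F# G# A#
= B major; 7th degree = A#


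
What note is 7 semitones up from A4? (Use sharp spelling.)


Solution.
A4: chromatic position 9 in octave 4 → absolute = 4×12 + 9 = 57
Transpose up 7: 57 + 7 = 64
64 = 5×12 + 4 → E in octave 5
Result = E5


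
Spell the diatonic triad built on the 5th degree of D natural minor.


D natural minor scale: D E F G A Bb C
Diatonic triad on degree 5 stacks scale notes 5, 7, 2: A C E
A→C = 3 semitones; A→E = 7 semitones → minor triad
= A C E (minor)


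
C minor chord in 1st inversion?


Root position: C Eb G
1st inversion: move root up an octave
Bass note: Eb
Notes (bottom to top) = Eb G C


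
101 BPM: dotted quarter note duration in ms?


Solution.
One quarter-note beat = 60000 / BPM = 60000 / 101 ms
Dotted quarter note = 3/2 × quarter note
Duration = 3/2 × 60000 / 101 = 90000 / 101
= 891.1 ms


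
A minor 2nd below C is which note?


Let's work it out.
A 2nd spans 2 letter names, so from C we land on B
A minor 2nd = 1 semitone below C
Spell B at that pitch: B
= B


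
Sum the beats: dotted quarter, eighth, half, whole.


Step by step:
Beat values:
  dotted quarter = 1.5 beats
  eighth = 0.5 beats
  half = 2 beats
  whole = 4 beats
Sum = 1.5 + 0.5 + 2 + 4
= 8 beats


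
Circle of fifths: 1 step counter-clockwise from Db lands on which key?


Each counter-clockwise step moves down a perfect 5th (= up a perfect 4th)
From Db: Db → F#/Gb
= F#/Gb


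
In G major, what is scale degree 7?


Solution.
Major scale pattern: W-W-H-W-W-W-H (2-2-1-2-2-2-1 semitones)
Starting from G:
  G + 2 semitones → A
  A + 2 semitones → B
  B + 1 semitone → C
  C + 2 semitones → D
  D + 2 semitones → E
  E + 2 semitones → F#
  F# + 1 semitone → G
Scale: G A B C D E F#
Degree 7 = F#


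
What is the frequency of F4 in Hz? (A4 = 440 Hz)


Working:
f = 440 × 2^(n/12) where n = semitones from A4
F4: -4 semitones from A4
f = 440 × 2^(-4/12)
f = 349.23 Hz


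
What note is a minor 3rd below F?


Solution.
A 3rd spans 3 letter names, so from F we land on D
A minor 3rd = 3 semitones below F
Spell D at that pitch: D
= D


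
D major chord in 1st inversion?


Reasoning:
Root position: D F# A
1st inversion: move root up an octave
Bass note: F#
Notes (bottom to top) = F# A D


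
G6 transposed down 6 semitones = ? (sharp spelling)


Working:
G6: chromatic position 7 in octave 6 → absolute = 6×12 + 7 = 79
Transpose down 6: 79 - 6 = 73
73 = 6×12 + 1 → C# in octave 6
Result = C#6


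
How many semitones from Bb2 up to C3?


Reasoning:
Absolute semitone position = octave×12 + chromatic position
Bb2: 2×12 + 10 = 34
C3: 3×12 + 0 = 36
Difference = 36 - 34 = 2
= 2 semitones


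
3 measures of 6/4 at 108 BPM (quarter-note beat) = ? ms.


Step by step:
Quarter-note beat duration = 60000 / 108 ms
Beats per measure (6/4) = 6
One measure = 6 × 60000 / 108 = 360000 / 108 ms
3 measures = 3 × 360000 / 108 = 1080000 / 108
= 10000.0 ms


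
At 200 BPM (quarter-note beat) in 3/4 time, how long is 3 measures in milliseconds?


Let's work it out.
Quarter-note beat duration = 60000 / 200 ms
Beats per measure (3/4) = 3
One measure = 3 × 60000 / 200 = 180000 / 200 ms
3 measures = 3 × 180000 / 200 = 540000 / 200
= 2700.0 ms


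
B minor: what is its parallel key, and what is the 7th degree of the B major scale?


Solution.
Parallel keys share the same tonic but differ in mode
B minor → parallel is B major
B major scale: B C# D# E F# G# A#
= B major; 7th degree = A#


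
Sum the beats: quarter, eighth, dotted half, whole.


Beat values:
  quarter = 1 beat
  eighth = 0.5 beats
  dotted half = 3 beats
  whole = 4 beats
Sum = 1 + 0.5 + 3 + 4
= 8.5 beats


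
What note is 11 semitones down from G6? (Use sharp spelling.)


Solution.
G6: chromatic position 7 in octave 6 → absolute = 6×12 + 7 = 79
Transpose down 11: 79 - 11 = 68
68 = 5×12 + 8 → G# in octave 5
Result = G#5


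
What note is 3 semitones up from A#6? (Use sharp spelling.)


A#6: chromatic position 10 in octave 6 → absolute = 6×12 + 10 = 82
Transpose up 3: 82 + 3 = 85
85 = 7×12 + 1 → C# in octave 7
Result = C#7


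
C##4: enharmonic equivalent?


Enharmonic notes sound the same pitch but are spelled with different letter names
C## and D name the same pitch class
= D4


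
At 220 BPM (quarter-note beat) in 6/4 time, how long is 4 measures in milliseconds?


Step by step:
Quarter-note beat duration = 60000 / 220 ms
Beats per measure (6/4) = 6
One measure = 6 × 60000 / 220 = 360000 / 220 ms
4 measures = 4 × 360000 / 220 = 1440000 / 220
= 6545.5 ms


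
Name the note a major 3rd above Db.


Reasoning:
A 3rd spans 3 letter names, so from D we land on F
A major 3rd = 4 semitones above Db
Spell F at that pitch: F
= F


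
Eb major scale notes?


Major scale pattern: W-W-H-W-W-W-H (2-2-1-2-2-2-1 semitones)
Starting from Eb:
  Eb + 2 semitones → F
  F + 2 semitones → G
  G + 1 semitone → Ab
  Ab + 2 semitones → Bb
  Bb + 2 semitones → C
  C + 2 semitones → D
  D + 1 semitone → Eb
Scale = Eb F G Ab Bb C D


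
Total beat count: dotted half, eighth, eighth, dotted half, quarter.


Reasoning:
Beat values:
  dotted half = 3 beats
  eighth = 0.5 beats
  eighth = 0.5 beats
  dotted half = 3 beats
  quarter = 1 beat
Sum = 3 + 0.5 + 0.5 + 3 + 1
= 8 beats


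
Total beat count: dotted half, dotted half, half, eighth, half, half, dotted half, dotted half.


Reasoning:
Beat values:
  dotted half = 3 beats
  dotted half = 3 beats
  half = 2 beats
  eighth = 0.5 beats
  half = 2 beats
  half = 2 beats
  dotted half = 3 beats
  dotted half = 3 beats
Sum = 3 + 3 + 2 + 0.5 + 2 + 2 + 3 + 3
= 18.5 beats


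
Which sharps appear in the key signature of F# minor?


Reasoning:
Sharp minor keys follow the circle of fifths: A(0), E(1), B(2), F#(3), C#(4), G#(5), D#(6), A#(7)
F# minor has 3 sharps
Order of sharps: F# C# G# D# A# E# B# → first 3: F#, C#, G#
= F#, C#, G#


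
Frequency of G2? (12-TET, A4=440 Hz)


f = 440 × 2^(n/12) where n = semitones from A4
G2: -26 semitones from A4
f = 440 × 2^(-26/12)
f = 98.00 Hz


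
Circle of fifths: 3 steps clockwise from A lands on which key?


Solution.
Each clockwise step on the circle of fifths moves up a perfect 5th
From A: A → E → B → F#/Gb
= F#/Gb


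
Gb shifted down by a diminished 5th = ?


Solution.
diminished 5th: 5 letter names, 6 semitones
Letter: G - 4 → C
Pitch: Gb - 6 semitones, spelled as a C → C
= C


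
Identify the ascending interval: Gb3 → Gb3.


Letter names: G → G spans 1 letter name → a unison
Semitones: Gb3 → Gb3 = 0 half-steps
A unison of 0 semitones is a perfect unison
= perfect unison


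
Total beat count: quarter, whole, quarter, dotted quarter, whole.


Beat values:
  quarter = 1 beat
  whole = 4 beats
  quarter = 1 beat
  dotted quarter = 1.5 beats
  whole = 4 beats
Sum = 1 + 4 + 1 + 1.5 + 4
= 11.5 beats


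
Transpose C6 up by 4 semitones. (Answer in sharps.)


Let's work it out.
C6: chromatic position 0 in octave 6 → absolute = 6×12 + 0 = 72
Transpose up 4: 72 + 4 = 76
76 = 6×12 + 4 → E in octave 6
Result = E6


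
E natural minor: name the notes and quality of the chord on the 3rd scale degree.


Let's work it out.
E natural minor scale: E F# G A B C D
Diatonic triad on degree 3 stacks scale notes 3, 5, 7: G B D
G→B = 4 semitones; G→D = 7 semitones → major triad
= G B D (major)


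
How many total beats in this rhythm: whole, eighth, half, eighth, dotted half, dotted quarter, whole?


Solution.
Beat values:
  whole = 4 beats
  eighth = 0.5 beats
  half = 2 beats
  eighth = 0.5 beats
  dotted half = 3 beats
  dotted quarter = 1.5 beats
  whole = 4 beats
Sum = 4 + 0.5 + 2 + 0.5 + 3 + 1.5 + 4
= 15.5 beats


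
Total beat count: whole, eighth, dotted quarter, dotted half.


Beat values:
  whole = 4 beats
  eighth = 0.5 beats
  dotted quarter = 1.5 beats
  dotted half = 3 beats
Sum = 4 + 0.5 + 1.5 + 3
= 9 beats


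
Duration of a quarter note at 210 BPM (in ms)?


Reasoning:
One quarter-note beat = 60000 / BPM = 60000 / 210 ms
Duration = 60000 / 210
= 285.7 ms


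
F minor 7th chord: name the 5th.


Step by step:
Minor 7th chord = root + minor 3rd + perfect 5th + minor 7th
Seventh chords stack in thirds, so the letter names are F-A-C-E
Root: F
Minor 3rd above F: Ab
Perfect 5th above F: C
Minor 7th above F: Eb
The 5th = C


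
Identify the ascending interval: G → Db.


Let's work it out.
Letter names: G → D spans 5 letter names → a 5th
Semitones: G → Db = 6 half-steps
A 5th of 6 semitones is a diminished 5th
= diminished 5th


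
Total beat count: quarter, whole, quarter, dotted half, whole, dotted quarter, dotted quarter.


Reasoning:
Beat values:
  quarter = 1 beat
  whole = 4 beats
  quarter = 1 beat
  dotted half = 3 beats
  whole = 4 beats
  dotted quarter = 1.5 beats
  dotted quarter = 1.5 beats
Sum = 1 + 4 + 1 + 3 + 4 + 1.5 + 1.5
= 16 beats


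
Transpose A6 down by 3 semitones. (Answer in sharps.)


Step by step:
A6: chromatic position 9 in octave 6 → absolute = 6×12 + 9 = 81
Transpose down 3: 81 - 3 = 78
78 = 6×12 + 6 → F# in octave 6
Result = F#6


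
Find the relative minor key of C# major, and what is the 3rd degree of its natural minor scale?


The relative minor shares the major's key signature and starts on its 6th degree
6th degree = a major 6th above the tonic; a major 6th above C# is A#
→ relative minor of C# major is A# minor
A# natural minor scale: A# B# C# D# E# F# G#
= A# minor; 3rd degree = C#


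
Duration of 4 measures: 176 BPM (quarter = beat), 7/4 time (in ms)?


Working:
Quarter-note beat duration = 60000 / 176 ms
Beats per measure (7/4) = 7
One measure = 7 × 60000 / 176 = 420000 / 176 ms
4 measures = 4 × 420000 / 176 = 1680000 / 176
= 9545.5 ms


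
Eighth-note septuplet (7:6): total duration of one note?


Let's work it out.
Septuplet: 7 notes occupy the space of 6 eighth notes
Space = 6 × 1/2 = 3 beats
Each septuplet note = 3 / 7 = 3/7 beats
= 3/7 beats


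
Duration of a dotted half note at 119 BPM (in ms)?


Step by step:
One quarter-note beat = 60000 / BPM = 60000 / 119 ms
Dotted half note = 3 × quarter note
Duration = 3 × 60000 / 119 = 180000 / 119
= 1512.6 ms


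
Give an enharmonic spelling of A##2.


Reasoning:
Enharmonic notes sound the same pitch but are spelled with different letter names
A## and B name the same pitch class
= B2


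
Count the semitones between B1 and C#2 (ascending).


Working:
Absolute semitone position = octave×12 + chromatic position
B1: 1×12 + 11 = 23
C#2: 2×12 + 1 = 25
Difference = 25 - 23 = 2
= 2 semitones


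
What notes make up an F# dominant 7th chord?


Dominant 7th chord = root + major 3rd + perfect 5th + minor 7th
Seventh chords stack in thirds, so the letter names are F-A-C-E
Root: F#
Major 3rd above F#: A#
Perfect 5th above F#: C#
Minor 7th above F#: E
Chord = F# A# C# E


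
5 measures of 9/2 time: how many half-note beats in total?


Let's work it out.
Time signature 9/2: the bottom number 2 means the half note gets one count
The top number 9 means 9 half-note beats per measure
Total = 9 × 5 measures
= 45 half-note beats


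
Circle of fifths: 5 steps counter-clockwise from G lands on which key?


Reasoning:
Each counter-clockwise step moves down a perfect 5th (= up a perfect 4th)
From G: G → C → F → Bb → Eb → Ab
= Ab


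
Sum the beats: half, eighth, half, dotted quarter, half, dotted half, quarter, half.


Step by step:
Beat values:
  half = 2 beats
  eighth = 0.5 beats
  half = 2 beats
  dotted quarter = 1.5 beats
  half = 2 beats
  dotted half = 3 beats
  quarter = 1 beat
  half = 2 beats
Sum = 2 + 0.5 + 2 + 1.5 + 2 + 3 + 1 + 2
= 14 beats


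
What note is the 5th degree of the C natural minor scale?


Let's work it out.
Natural minor scale pattern: W-H-W-W-H-W-W (2-1-2-2-1-2-2 semitones)
Starting from C:
  C + 2 semitones → D
  D + 1 semitone → Eb
  Eb + 2 semitones → F
  F + 2 semitones → G
  G + 1 semitone → Ab
  Ab + 2 semitones → Bb
  Bb + 2 semitones → C
Scale: C D Eb F G Ab Bb
Degree 5 = G


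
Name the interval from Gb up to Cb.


Solution.
Letter names: G → C spans 4 letter names → a 4th
Semitones: Gb → Cb = 5 half-steps
A 4th of 5 semitones is a perfect 4th
= perfect 4th


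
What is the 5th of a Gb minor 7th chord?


Reasoning:
Minor 7th chord = root + minor 3rd + perfect 5th + minor 7th
Seventh chords stack in thirds, so the letter names are G-B-D-F
Root: Gb
Minor 3rd above Gb: Bbb
Perfect 5th above Gb: Db
Minor 7th above Gb: Fb
The 5th = Db


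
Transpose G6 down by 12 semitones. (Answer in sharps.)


G6: chromatic position 7 in octave 6 → absolute = 6×12 + 7 = 79
Transpose down 12: 79 - 12 = 67
67 = 5×12 + 7 → G in octave 5
Result = G5


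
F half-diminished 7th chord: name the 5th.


Half-diminished 7th chord = root + minor 3rd + diminished 5th + minor 7th
Seventh chords stack in thirds, so the letter names are F-A-C-E
Root: F
Minor 3rd above F: Ab
Diminished 5th above F: Cb
Minor 7th above F: Eb
The 5th = Cb


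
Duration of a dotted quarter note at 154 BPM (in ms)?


Step by step:
One quarter-note beat = 60000 / BPM = 60000 / 154 ms
Dotted quarter note = 3/2 × quarter note
Duration = 3/2 × 60000 / 154 = 90000 / 154
= 584.4 ms


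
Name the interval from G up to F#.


Reasoning:
Letter names: G → F spans 7 letter names → a 7th
Semitones: G → F# = 11 half-steps
A 7th of 11 semitones is a major 7th
= major 7th


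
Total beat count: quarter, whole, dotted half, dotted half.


Let's work it out.
Beat values:
  quarter = 1 beat
  whole = 4 beats
  dotted half = 3 beats
  dotted half = 3 beats
Sum = 1 + 4 + 3 + 3
= 11 beats
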